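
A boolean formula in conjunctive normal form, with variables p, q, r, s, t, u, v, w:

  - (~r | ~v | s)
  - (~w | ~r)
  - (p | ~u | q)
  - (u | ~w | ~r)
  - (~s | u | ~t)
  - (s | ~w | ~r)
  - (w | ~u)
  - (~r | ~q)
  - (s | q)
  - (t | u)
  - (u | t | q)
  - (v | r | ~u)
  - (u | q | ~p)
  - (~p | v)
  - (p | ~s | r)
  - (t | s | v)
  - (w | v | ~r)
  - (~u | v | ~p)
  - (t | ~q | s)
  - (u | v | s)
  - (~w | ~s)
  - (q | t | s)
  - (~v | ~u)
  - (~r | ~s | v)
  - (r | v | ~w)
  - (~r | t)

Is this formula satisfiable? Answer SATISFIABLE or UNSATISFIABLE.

Try p = True.
  then v is forced to True.
  then u is forced to False.
  then t is forced to True.
  then s is forced to False.
  then r is forced to False.
  then q is forced to True.
w is now unconstrained; take w = True.
So p=1, q=1, r=0, s=0, t=1, u=0, v=1, w=1 is a satisfying assignment.

SATISFIABLE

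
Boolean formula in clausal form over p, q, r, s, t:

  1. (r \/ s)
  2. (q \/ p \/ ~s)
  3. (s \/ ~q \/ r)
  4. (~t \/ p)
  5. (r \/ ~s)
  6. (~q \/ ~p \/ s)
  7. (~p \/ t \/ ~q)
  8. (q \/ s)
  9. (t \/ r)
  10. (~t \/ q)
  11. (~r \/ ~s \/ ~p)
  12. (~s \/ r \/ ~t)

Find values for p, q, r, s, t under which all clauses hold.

p=F, q=T, r=T, s=F, t=F

Check each clause:
  1. (s \/ r) — r is true.
  2. (~s \/ q \/ p) — q is true.
  3. (s \/ ~q \/ r) — r is true.
  4. (~t \/ p) — ~t is true.
  5. (~s \/ r) — r is true.
  6. (s \/ ~q \/ ~p) — ~p is true.
  7. (~p \/ t \/ ~q) — ~p is true.
  8. (s \/ q) — q is true.
  9. (t \/ r) — r is true.
  10. (q \/ ~t) — q is true.
  11. (~s \/ ~p \/ ~r) — ~s is true.
  12. (~t \/ ~s \/ r) — r is true.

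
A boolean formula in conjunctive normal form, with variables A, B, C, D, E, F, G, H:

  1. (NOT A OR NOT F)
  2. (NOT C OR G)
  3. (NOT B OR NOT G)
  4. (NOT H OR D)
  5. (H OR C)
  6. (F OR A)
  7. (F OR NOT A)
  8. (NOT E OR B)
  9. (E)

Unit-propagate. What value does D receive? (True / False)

(E) stands alone — E = True.
In (B OR NOT E), NOT E is now false; B must hold, so B = True.
In (NOT G OR NOT B), NOT B is now false; NOT G must hold, so G = False.
(NOT C OR G) with G = False leaves only NOT C, so C = False.
From (H OR C) and C = False: H = True.
(NOT H OR D) with H = True leaves only D, so D = True.

True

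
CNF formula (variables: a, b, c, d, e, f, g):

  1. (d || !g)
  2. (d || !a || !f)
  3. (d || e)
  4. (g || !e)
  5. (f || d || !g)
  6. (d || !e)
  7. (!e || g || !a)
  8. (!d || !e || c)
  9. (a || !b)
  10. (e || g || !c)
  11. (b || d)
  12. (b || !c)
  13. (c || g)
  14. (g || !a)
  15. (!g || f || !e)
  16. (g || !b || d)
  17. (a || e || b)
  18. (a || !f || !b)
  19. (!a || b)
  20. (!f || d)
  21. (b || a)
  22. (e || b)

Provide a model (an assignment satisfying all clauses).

a=True  b=True  c=True  d=True  e=False  f=False  g=True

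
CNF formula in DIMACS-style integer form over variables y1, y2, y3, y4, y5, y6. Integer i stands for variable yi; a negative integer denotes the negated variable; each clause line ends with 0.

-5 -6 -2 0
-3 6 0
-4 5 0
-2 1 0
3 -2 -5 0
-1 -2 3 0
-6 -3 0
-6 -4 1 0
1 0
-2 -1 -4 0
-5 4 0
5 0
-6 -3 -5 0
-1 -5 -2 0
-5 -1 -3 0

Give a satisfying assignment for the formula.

y1=T, y2=F, y3=F, y4=T, y5=T, y6=T

(y1) is a unit clause, so y1 = True.
The clause (y5) is unit: y5 must be True.
Unit propagation: (y4) forces y4 = True.
Unit propagation: (!y2) forces y2 = False.
The clause (!y3) is unit: y3 must be False.
y6 is now unconstrained; take y6 = True.
Every clause has at least one true literal under this assignment.
Check each clause:
  1. (!y5 || !y2 || !y6) — !y2 is true.
  2. (y6 || !y3) — !y3 is true.
  3. (!y4 || y5) — y5 is true.
  4. (!y2 || y1) — y1 is true.
  5. (y3 || !y2 || !y5) — !y2 is true.
  6. (!y2 || y3 || !y1) — !y2 is true.
  7. (!y6 || !y3) — !y3 is true.
  8. (y1 || !y4 || !y6) — y1 is true.
  9. (y1) — y1 is true.
  10. (!y2 || !y1 || !y4) — !y2 is true.
  11. (y4 || !y5) — y4 is true.
  12. (y5) — y5 is true.
  13. (!y5 || !y3 || !y6) — !y3 is true.
  14. (!y1 || !y2 || !y5) — !y2 is true.
  15. (!y3 || !y5 || !y1) — !y3 is true.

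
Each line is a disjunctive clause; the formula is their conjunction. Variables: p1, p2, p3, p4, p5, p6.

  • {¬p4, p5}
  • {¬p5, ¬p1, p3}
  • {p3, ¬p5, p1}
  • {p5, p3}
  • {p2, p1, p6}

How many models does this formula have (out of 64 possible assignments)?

21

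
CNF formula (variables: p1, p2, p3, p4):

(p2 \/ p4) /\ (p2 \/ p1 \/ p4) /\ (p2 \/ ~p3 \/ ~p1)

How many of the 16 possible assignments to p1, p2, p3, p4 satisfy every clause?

11

Case analysis on p2 and p1:
  p2=T, p1=T: remaining (p3,p4) ∈ {(F,F); (F,T); (T,F); (T,T)} — 4.
  p2=T, p1=F: remaining (p3,p4) ∈ {(F,F); (F,T); (T,F); (T,T)} — 4.
  p2=F, p1=T: remaining (p3,p4) ∈ {(F,T)} — 1.
  p2=F, p1=F: remaining (p3,p4) ∈ {(F,T); (T,T)} — 2.
Total: 4 + 4 + 1 + 2 = 11.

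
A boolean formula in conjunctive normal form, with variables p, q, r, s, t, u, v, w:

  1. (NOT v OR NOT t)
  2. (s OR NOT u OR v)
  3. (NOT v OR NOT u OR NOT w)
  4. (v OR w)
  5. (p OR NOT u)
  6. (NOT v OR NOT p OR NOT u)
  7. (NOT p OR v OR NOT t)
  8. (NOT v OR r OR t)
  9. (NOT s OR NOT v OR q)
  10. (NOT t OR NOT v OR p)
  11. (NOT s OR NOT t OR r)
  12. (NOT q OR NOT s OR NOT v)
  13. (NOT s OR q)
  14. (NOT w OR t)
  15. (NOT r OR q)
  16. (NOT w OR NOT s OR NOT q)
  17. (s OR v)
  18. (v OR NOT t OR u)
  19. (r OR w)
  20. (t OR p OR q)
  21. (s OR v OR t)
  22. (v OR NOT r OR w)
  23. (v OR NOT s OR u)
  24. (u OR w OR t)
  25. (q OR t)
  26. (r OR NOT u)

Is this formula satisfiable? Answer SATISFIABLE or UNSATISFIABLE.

UNSATISFIABLE

v = True:
  propagation gives t=False, r=True, w=False, q=True; an empty clause results — contradiction.
v = False:
  propagation gives w=True, t=True, p=False, u=False; an empty clause results — contradiction.
Every branch closes, so no satisfying assignment exists.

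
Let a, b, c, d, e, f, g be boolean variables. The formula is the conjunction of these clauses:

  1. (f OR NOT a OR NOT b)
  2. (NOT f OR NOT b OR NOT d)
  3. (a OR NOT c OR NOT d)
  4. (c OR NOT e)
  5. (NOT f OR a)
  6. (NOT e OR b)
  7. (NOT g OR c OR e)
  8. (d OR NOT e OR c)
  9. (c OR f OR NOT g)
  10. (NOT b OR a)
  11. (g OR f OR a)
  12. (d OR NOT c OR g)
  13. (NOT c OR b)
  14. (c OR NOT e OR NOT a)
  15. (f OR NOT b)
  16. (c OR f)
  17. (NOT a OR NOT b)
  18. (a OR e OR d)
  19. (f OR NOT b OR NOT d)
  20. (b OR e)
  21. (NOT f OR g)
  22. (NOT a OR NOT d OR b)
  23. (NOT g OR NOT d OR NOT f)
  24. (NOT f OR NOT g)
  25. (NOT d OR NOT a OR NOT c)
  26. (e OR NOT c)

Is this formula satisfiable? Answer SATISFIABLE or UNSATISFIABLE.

UNSATISFIABLE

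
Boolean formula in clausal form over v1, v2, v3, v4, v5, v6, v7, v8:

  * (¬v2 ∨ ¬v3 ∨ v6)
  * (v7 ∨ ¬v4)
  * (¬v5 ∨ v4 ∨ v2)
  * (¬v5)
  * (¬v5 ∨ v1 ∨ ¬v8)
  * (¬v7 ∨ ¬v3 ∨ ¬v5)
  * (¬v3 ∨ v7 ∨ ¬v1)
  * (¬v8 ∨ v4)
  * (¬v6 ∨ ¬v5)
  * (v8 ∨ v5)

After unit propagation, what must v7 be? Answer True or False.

True

(¬v5) is a unit clause: v5 = False.
(v8 ∨ v5) with v5 = False leaves only v8, so v8 = True.
(v4 ∨ ¬v8) with v8 = True leaves only v4, so v4 = True.
(¬v4 ∨ v7) with v4 = True leaves only v7, so v7 = True.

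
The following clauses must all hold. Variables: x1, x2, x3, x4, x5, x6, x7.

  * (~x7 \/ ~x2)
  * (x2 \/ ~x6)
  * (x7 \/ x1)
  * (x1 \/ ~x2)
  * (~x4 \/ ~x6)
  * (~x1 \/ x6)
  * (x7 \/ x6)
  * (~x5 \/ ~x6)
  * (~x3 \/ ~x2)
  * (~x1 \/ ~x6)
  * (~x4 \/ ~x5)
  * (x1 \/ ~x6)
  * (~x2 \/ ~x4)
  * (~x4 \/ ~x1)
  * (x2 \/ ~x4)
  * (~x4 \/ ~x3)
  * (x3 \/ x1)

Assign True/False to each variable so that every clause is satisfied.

x4 occurs only negated in the remaining clauses — set x4 = False.
Set x1 = False and propagate.
  then x7 is forced to True.
  then x2 is forced to False.
  then x6 is forced to False.
  then x3 is forced to True.
x5 is now unconstrained; take x5 = True.

x1 = F  x2 = F  x3 = T  x4 = F  x5 = T  x6 = F  x7 = T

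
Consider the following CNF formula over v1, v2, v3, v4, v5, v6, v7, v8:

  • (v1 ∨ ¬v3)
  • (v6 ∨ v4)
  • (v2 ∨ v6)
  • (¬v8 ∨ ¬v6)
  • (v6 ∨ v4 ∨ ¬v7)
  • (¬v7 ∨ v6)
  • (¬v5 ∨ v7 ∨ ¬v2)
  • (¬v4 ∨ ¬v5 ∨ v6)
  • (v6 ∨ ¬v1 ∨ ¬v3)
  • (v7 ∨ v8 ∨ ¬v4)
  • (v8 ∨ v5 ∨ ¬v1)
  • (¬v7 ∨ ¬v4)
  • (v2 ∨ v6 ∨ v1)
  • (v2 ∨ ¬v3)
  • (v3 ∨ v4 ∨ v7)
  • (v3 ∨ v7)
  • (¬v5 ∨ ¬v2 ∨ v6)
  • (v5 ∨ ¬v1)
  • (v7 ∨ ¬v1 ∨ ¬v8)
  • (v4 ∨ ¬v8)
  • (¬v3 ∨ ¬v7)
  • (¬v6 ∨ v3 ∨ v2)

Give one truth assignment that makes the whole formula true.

v1 = F  v2 = T  v3 = F  v4 = F  v5 = F  v6 = T  v7 = T  v8 = F

Try v1 = False.
  then v3 is forced to False.
  then v7 is forced to True.
  then v6 is forced to True.
  then v8 is forced to False.
  then v4 is forced to False.
  then v2 is forced to True.
v5 is now unconstrained; take v5 = False.
Check each clause:
  1. (¬v3 ∨ v1) — ¬v3 is true.
  2. (v6 ∨ v4) — v6 is true.
  3. (v6 ∨ v2) — v2 is true.
  4. (¬v6 ∨ ¬v8) — ¬v8 is true.
  5. (¬v7 ∨ v4 ∨ v6) — v6 is true.
  6. (v6 ∨ ¬v7) — v6 is true.
  7. (¬v2 ∨ ¬v5 ∨ v7) — ¬v5 is true.
  8. (¬v4 ∨ v6 ∨ ¬v5) — ¬v5 is true.
  9. (¬v1 ∨ ¬v3 ∨ v6) — ¬v3 is true.
  10. (v8 ∨ v7 ∨ ¬v4) — ¬v4 is true.
  11. (v8 ∨ ¬v1 ∨ v5) — ¬v1 is true.
  12. (¬v4 ∨ ¬v7) — ¬v4 is true.
  13. (v2 ∨ v6 ∨ v1) — v2 is true.
  14. (¬v3 ∨ v2) — v2 is true.
  15. (v4 ∨ v3 ∨ v7) — v7 is true.
  16. (v7 ∨ v3) — v7 is true.
  17. (v6 ∨ ¬v5 ∨ ¬v2) — ¬v5 is true.
  18. (v5 ∨ ¬v1) — ¬v1 is true.
  19. (v7 ∨ ¬v1 ∨ ¬v8) — ¬v8 is true.
  20. (¬v8 ∨ v4) — ¬v8 is true.
  21. (¬v7 ∨ ¬v3) — ¬v3 is true.
  22. (v2 ∨ v3 ∨ ¬v6) — v2 is true.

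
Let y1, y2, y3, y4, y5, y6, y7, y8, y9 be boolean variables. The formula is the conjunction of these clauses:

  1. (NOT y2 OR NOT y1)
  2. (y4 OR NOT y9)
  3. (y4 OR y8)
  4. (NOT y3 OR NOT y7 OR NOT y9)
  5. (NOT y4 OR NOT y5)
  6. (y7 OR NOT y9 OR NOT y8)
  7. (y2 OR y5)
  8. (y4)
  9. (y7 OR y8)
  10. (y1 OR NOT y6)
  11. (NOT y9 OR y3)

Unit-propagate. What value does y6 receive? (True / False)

False

(y4) stands alone — y4 = True.
(NOT y4 OR NOT y5) with y4 = True leaves only NOT y5, so y5 = False.
(y5 OR y2) with y5 = False leaves only y2, so y2 = True.
(NOT y1 OR NOT y2) with y2 = True leaves only NOT y1, so y1 = False.
(NOT y6 OR y1): since y1 = False, the clause reduces to (NOT y6). y6 = False.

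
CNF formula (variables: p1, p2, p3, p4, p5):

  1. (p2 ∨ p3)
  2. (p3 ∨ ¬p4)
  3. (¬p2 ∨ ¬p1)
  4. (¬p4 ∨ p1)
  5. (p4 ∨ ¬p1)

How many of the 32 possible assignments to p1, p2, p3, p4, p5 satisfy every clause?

8

Split on p1, then p4.
  p1=T, p4=T: remaining (p2,p3,p5) ∈ {(F,T,F); (F,T,T)} — 2.
  p1=T, p4=F: a clause becomes empty — 0.
  p1=F, p4=T: a clause becomes empty — 0.
  p1=F, p4=F: p5 free; 3 ways for (p2,p3) × 2^1 = 6.
Total: 2 + 0 + 0 + 6 = 8.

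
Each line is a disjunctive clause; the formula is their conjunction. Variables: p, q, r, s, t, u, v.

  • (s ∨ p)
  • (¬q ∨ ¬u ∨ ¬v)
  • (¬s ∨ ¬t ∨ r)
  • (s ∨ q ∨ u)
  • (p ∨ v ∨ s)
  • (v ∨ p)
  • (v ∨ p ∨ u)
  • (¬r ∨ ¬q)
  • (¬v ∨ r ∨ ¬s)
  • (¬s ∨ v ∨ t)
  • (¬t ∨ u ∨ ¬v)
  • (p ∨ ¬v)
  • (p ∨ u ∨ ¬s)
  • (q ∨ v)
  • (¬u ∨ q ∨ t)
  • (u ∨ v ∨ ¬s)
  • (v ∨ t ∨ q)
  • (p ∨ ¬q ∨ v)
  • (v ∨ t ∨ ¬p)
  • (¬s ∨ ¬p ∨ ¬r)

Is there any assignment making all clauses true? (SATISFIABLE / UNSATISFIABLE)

SATISFIABLE

Try p = True.
For the remaining variables, q = False, r = True, s = False, t = True, u = True, v = True works.
So p = 1  q = 0  r = 1  s = 0  t = 1  u = 1  v = 1 is a satisfying assignment.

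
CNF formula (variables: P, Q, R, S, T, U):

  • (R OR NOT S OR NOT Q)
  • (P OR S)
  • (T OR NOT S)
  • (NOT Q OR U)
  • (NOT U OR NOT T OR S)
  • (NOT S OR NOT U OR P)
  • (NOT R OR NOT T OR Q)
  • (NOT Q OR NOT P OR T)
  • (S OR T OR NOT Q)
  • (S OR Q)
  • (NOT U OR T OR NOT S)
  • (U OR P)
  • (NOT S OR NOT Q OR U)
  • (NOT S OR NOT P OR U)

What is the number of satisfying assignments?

Satisfying assignments:
  P=T Q=F R=F S=T T=T U=T
  P=T Q=T R=T S=T T=T U=T
Count: 2.

2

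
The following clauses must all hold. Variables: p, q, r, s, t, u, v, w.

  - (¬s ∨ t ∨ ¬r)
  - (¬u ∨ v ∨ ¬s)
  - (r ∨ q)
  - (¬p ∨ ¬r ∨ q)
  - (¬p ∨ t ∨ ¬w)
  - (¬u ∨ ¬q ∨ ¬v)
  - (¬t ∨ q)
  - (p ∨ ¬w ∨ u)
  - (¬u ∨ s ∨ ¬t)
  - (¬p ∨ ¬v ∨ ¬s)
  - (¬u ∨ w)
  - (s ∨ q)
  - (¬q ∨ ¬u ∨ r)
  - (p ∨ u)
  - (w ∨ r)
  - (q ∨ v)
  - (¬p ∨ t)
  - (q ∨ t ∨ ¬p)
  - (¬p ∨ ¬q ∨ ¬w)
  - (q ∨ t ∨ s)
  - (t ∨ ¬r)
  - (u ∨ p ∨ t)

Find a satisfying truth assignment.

p = T, q = T, r = T, s = F, t = T, u = F, v = T, w = F

Check each clause:
  1. (¬r ∨ t ∨ ¬s) — ¬s is true.
  2. (¬s ∨ ¬u ∨ v) — ¬u is true.
  3. (r ∨ q) — q is true.
  4. (¬p ∨ ¬r ∨ q) — q is true.
  5. (¬w ∨ ¬p ∨ t) — ¬w is true.
  6. (¬v ∨ ¬u ∨ ¬q) — ¬u is true.
  7. (q ∨ ¬t) — q is true.
  8. (p ∨ ¬w ∨ u) — ¬w is true.
  9. (¬t ∨ ¬u ∨ s) — ¬u is true.
  10. (¬v ∨ ¬p ∨ ¬s) — ¬s is true.
  11. (¬u ∨ w) — ¬u is true.
  12. (q ∨ s) — q is true.
  13. (r ∨ ¬q ∨ ¬u) — ¬u is true.
  14. (p ∨ u) — p is true.
  15. (w ∨ r) — r is true.
  16. (q ∨ v) — q is true.
  17. (¬p ∨ t) — t is true.
  18. (t ∨ q ∨ ¬p) — q is true.
  19. (¬q ∨ ¬w ∨ ¬p) — ¬w is true.
  20. (q ∨ t ∨ s) — q is true.
  21. (¬r ∨ t) — t is true.
  22. (t ∨ p ∨ u) — p is true.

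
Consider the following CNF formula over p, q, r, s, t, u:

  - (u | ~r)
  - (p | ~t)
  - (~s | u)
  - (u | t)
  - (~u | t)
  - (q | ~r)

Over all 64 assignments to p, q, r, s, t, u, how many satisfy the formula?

8

Case analysis on u and t:
  u=1, t=1: s free; 3 ways for (p,q,r) × 2^1 = 6.
  u=1, t=0: a clause becomes empty — 0.
  u=0, t=1: remaining (p,q,r,s) ∈ {(1,0,0,0); (1,1,0,0)} — 2.
  u=0, t=0: a clause becomes empty — 0.
Total: 6 + 0 + 2 + 0 = 8.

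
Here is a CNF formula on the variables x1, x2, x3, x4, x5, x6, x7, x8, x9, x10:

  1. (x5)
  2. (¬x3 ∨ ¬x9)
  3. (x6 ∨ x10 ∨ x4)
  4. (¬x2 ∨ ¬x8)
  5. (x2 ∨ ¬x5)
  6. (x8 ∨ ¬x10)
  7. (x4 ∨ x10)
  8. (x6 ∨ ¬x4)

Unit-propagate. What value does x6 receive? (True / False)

True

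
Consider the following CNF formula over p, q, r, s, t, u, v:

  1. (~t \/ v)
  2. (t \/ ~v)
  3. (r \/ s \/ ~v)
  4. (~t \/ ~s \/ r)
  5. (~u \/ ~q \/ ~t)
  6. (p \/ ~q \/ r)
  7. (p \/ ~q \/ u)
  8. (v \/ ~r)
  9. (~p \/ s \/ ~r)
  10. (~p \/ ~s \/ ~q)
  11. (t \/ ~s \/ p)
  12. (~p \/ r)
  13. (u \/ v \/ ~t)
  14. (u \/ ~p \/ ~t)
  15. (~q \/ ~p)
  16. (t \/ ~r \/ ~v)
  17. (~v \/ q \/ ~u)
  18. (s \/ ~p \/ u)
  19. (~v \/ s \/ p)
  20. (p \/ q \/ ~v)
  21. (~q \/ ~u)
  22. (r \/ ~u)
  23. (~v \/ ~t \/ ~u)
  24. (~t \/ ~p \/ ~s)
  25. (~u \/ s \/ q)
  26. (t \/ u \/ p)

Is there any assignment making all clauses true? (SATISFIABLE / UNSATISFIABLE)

p = True:
  propagation gives r=True, v=True, t=True, s=True; an empty clause results — contradiction.
p = False:
  v = True:
    propagation gives t=True, s=True, r=True, q=True; an empty clause results — contradiction.
  v = False:
    propagation gives t=False, r=False, q=False, s=False; an empty clause results — contradiction.
Every branch closes, so no satisfying assignment exists.

UNSATISFIABLE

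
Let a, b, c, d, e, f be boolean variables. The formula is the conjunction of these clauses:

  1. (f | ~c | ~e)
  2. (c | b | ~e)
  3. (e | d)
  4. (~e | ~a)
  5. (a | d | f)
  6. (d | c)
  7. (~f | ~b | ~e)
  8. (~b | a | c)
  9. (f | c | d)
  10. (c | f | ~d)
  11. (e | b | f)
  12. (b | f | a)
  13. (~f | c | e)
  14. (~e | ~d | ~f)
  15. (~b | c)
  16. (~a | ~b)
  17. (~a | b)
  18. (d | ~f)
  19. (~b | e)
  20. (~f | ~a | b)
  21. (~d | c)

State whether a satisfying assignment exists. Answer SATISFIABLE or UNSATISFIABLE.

Branch on a: take a = False.
Set b = False and propagate.
  then f is forced to True.
  then d is forced to True.
  then e is forced to False.
  then c is forced to True.
So a = F, b = F, c = T, d = T, e = F, f = T is a satisfying assignment.

SATISFIABLE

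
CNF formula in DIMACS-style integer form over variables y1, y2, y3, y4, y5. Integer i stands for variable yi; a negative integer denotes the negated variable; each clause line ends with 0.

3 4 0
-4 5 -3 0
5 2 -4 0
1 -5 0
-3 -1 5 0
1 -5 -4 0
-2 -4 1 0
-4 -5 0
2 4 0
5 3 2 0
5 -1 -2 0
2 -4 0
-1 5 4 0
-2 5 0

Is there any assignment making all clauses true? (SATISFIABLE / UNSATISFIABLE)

Try y1 = True.
Branch on y2: take y2 = True.
  then y5 is forced to True.
  then y4 is forced to False.
  then y3 is forced to True.
Every clause has at least one true literal under this assignment.
So y1=True, y2=True, y3=True, y4=False, y5=True is a satisfying assignment.

SATISFIABLE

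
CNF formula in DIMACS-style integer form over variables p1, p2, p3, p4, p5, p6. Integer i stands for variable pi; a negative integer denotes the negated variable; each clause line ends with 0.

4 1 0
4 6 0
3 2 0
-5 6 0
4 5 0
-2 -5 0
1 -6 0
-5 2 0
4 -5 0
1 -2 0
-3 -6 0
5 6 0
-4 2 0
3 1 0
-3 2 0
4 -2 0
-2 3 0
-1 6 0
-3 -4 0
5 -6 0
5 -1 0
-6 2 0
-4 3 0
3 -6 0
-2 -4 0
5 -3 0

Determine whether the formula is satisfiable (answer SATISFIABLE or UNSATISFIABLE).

p2 = True:
  propagation gives p5=False, p4=True; an empty clause results — contradiction.
p2 = False:
  propagation gives p3=True; an empty clause results — contradiction.
Every branch closes, so no satisfying assignment exists.

UNSATISFIABLE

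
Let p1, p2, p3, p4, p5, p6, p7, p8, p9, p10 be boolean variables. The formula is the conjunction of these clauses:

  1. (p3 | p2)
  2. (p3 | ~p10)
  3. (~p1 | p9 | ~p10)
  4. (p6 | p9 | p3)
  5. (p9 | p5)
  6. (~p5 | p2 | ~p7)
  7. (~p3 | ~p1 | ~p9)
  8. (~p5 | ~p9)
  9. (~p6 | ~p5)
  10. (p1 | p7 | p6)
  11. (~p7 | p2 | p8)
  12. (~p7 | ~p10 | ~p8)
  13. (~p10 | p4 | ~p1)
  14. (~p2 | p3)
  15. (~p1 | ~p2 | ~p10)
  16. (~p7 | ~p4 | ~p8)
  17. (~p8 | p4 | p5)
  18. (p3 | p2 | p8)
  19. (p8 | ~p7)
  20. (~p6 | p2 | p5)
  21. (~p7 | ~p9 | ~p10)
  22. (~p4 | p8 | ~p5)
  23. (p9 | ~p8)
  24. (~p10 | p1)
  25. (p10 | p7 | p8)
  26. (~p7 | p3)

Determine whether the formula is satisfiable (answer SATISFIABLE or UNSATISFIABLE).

SATISFIABLE

Branch on p1: take p1 = False.
  then p10 is forced to False.
The remaining clauses are satisfied by p2 = True, p3 = True, p4 = True, p5 = False, p6 = True, p7 = False, p8 = True, p9 = True.
So p1=False, p2=True, p3=True, p4=True, p5=False, p6=True, p7=False, p8=True, p9=True, p10=False is a satisfying assignment.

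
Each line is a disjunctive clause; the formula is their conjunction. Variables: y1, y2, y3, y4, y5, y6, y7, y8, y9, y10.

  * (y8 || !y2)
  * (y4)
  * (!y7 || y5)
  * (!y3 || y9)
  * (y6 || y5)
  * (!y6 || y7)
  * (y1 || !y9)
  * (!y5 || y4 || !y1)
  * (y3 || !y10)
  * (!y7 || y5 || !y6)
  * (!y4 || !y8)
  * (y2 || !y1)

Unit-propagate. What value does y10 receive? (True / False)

False

Unit clause (y4) sets y4 = True.
(!y8 || !y4) with y4 = True leaves only !y8, so y8 = False.
(!y2 || y8) with y8 = False leaves only !y2, so y2 = False.
(y2 || !y1) with y2 = False leaves only !y1, so y1 = False.
From (!y9 || y1) and y1 = False: y9 = False.
In (y9 || !y3), y9 is now false; !y3 must hold, so y3 = False.
(!y10 || y3): since y3 = False, the clause reduces to (!y10). y10 = False.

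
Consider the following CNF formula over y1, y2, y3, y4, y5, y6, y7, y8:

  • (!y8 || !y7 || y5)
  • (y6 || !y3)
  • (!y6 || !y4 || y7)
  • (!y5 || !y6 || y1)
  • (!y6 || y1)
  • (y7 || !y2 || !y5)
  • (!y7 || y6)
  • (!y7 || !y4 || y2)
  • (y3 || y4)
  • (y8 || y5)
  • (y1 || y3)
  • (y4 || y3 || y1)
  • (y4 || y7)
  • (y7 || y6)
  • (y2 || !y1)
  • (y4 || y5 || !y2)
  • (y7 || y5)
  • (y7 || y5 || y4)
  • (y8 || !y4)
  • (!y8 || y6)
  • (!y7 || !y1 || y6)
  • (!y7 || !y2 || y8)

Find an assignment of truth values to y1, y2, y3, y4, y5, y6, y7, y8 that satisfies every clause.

y1=T, y2=T, y3=T, y4=T, y5=T, y6=T, y7=T, y8=T

Check each clause:
  1. (!y7 || y5 || !y8) — y5 is true.
  2. (y6 || !y3) — y6 is true.
  3. (!y6 || y7 || !y4) — y7 is true.
  4. (!y6 || y1 || !y5) — y1 is true.
  5. (y1 || !y6) — y1 is true.
  6. (!y5 || !y2 || y7) — y7 is true.
  7. (y6 || !y7) — y6 is true.
  8. (y2 || !y7 || !y4) — y2 is true.
  9. (y3 || y4) — y3 is true.
  10. (y5 || y8) — y8 is true.
  11. (y1 || y3) — y1 is true.
  12. (y1 || y3 || y4) — y1 is true.
  13. (y7 || y4) — y4 is true.
  14. (y6 || y7) — y6 is true.
  15. (!y1 || y2) — y2 is true.
  16. (y5 || y4 || !y2) — y4 is true.
  17. (y7 || y5) — y5 is true.
  18. (y5 || y4 || y7) — y4 is true.
  19. (y8 || !y4) — y8 is true.
  20. (y6 || !y8) — y6 is true.
  21. (!y1 || y6 || !y7) — y6 is true.
  22. (!y7 || y8 || !y2) — y8 is true.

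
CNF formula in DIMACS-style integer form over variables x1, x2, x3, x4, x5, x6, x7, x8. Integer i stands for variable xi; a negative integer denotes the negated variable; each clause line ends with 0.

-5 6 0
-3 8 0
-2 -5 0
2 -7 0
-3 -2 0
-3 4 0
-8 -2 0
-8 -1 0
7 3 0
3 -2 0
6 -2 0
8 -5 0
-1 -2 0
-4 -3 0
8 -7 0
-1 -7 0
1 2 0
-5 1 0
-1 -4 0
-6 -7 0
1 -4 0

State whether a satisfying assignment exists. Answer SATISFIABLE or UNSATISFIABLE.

UNSATISFIABLE

x2 = True:
  propagation gives x5=False, x3=False; an empty clause results — contradiction.
x2 = False:
  propagation gives x7=False, x3=True, x8=True, x4=True; an empty clause results — contradiction.
Every branch closes, so no satisfying assignment exists.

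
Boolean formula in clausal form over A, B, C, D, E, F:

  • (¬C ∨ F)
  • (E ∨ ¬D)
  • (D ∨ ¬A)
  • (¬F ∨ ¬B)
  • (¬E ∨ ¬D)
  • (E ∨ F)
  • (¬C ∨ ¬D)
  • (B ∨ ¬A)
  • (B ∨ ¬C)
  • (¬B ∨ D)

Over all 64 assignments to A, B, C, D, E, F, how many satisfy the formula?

Satisfying assignments:
  A=F B=F C=F D=F E=F F=T
  A=F B=F C=F D=F E=T F=F
  A=F B=F C=F D=F E=T F=T
Count: 3.

3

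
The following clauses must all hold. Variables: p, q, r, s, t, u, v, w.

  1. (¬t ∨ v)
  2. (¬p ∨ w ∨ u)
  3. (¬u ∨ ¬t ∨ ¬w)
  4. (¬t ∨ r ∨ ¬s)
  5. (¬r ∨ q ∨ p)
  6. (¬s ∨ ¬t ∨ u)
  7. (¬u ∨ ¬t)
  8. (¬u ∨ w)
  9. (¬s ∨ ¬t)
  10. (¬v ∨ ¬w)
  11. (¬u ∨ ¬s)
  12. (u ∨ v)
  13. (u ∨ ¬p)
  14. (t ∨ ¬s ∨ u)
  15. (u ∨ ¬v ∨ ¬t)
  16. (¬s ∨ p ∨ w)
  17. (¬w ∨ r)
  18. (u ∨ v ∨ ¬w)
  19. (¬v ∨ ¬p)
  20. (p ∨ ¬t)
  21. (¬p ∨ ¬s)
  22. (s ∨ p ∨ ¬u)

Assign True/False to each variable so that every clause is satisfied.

p=F, q=T, r=T, s=F, t=F, u=F, v=T, w=F

Pure literal: q appears only positively; assign q = True.
Set p = False and propagate.
  then t is forced to False.
Branch on r: take r = True.
Branch on s: take s = False.
  then u is forced to False.
  then v is forced to True.
  then w is forced to False.
Every clause has at least one true literal under this assignment.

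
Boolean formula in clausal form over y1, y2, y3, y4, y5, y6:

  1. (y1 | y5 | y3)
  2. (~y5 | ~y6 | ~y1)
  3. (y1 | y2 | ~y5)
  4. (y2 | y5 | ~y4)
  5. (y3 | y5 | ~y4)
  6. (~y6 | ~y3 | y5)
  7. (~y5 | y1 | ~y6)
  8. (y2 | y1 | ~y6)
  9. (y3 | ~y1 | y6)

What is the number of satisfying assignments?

16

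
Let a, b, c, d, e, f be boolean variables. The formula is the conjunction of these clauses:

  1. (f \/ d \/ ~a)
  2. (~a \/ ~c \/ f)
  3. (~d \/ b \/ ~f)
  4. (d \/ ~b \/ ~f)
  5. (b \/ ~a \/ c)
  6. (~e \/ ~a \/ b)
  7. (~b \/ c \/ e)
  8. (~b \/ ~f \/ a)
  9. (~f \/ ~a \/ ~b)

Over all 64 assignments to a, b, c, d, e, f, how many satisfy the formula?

Split on b, then a.
  b=T, a=T: remaining (c,d,e,f) ∈ {(F,T,T,F)} — 1.
  b=T, a=F: d free; 3 ways for (c,e,f) × 2^1 = 6.
  b=F, a=T: remaining (c,d,e,f) ∈ {(T,F,F,T)} — 1.
  b=F, a=F: c, e free; 3 ways for (d,f) × 2^2 = 12.
Total: 1 + 6 + 1 + 12 = 20.

20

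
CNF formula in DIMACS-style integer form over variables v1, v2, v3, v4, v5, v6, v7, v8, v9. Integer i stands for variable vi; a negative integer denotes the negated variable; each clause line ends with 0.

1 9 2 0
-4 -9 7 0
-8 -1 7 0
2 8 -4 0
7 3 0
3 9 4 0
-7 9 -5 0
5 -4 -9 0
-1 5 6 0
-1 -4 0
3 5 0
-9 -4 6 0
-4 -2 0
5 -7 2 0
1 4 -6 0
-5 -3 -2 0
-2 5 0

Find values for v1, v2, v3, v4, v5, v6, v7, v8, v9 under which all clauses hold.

v1=False  v2=False  v3=True  v4=False  v5=False  v6=False  v7=False  v8=True  v9=True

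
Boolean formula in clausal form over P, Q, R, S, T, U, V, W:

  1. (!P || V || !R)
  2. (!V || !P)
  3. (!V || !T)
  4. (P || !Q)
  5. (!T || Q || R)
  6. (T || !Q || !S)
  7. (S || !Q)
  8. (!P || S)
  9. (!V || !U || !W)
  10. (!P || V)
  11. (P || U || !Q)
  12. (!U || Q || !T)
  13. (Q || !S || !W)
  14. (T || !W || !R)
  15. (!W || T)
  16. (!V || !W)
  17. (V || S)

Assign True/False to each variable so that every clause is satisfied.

P=False, Q=False, R=True, S=True, T=False, U=False, V=True, W=False

Pure literal: W appears only negated; assign W = False.
Set P = False and propagate.
  then Q is forced to False.
Set R = True and propagate.
The remaining clauses are satisfied by S = True, T = False, U = False, V = True.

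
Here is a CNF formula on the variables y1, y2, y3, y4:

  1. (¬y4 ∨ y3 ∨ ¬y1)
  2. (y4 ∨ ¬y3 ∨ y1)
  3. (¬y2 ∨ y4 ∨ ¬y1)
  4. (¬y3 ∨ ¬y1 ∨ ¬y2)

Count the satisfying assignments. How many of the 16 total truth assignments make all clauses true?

9

Case analysis on y1 and y3:
  y1=T, y3=T: remaining (y2,y4) ∈ {(F,F); (F,T)} — 2.
  y1=T, y3=F: remaining (y2,y4) ∈ {(F,F)} — 1.
  y1=F, y3=T: remaining (y2,y4) ∈ {(F,T); (T,T)} — 2.
  y1=F, y3=F: remaining (y2,y4) ∈ {(F,F); (F,T); (T,F); (T,T)} — 4.
Total: 2 + 1 + 2 + 4 = 9.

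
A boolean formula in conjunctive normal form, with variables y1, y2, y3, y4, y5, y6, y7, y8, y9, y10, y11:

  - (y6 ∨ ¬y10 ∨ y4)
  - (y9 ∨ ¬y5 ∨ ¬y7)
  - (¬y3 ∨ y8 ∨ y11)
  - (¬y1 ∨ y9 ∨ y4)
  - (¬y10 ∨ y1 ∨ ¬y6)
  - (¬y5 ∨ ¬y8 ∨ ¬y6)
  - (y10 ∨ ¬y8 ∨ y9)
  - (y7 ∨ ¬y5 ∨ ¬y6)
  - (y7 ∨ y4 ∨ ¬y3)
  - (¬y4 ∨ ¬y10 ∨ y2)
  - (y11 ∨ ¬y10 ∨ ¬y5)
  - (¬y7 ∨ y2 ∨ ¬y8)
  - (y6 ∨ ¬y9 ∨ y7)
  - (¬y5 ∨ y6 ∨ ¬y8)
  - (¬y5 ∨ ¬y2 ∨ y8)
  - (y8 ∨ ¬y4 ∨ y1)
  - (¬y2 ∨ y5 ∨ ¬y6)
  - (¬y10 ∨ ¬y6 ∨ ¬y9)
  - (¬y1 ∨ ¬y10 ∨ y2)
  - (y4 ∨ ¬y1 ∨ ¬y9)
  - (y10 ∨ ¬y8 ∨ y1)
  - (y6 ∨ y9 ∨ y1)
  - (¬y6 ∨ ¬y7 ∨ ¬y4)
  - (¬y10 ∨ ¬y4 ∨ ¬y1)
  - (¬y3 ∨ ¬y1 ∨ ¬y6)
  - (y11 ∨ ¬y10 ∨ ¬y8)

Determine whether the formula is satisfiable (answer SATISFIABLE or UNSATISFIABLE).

SATISFIABLE

y3 occurs only negated in the remaining clauses — set y3 = False.
Branch on y1: take y1 = True.
Branch on y2: take y2 = False.
  then y10 is forced to False.
Try y4 = True.
The remaining clauses are satisfied by y5 = False, y6 = True, y7 = False, y8 = False, y9 = False, y11 = False.
So y1=True, y2=False, y3=False, y4=True, y5=False, y6=True, y7=False, y8=False, y9=False, y10=False, y11=False is a satisfying assignment.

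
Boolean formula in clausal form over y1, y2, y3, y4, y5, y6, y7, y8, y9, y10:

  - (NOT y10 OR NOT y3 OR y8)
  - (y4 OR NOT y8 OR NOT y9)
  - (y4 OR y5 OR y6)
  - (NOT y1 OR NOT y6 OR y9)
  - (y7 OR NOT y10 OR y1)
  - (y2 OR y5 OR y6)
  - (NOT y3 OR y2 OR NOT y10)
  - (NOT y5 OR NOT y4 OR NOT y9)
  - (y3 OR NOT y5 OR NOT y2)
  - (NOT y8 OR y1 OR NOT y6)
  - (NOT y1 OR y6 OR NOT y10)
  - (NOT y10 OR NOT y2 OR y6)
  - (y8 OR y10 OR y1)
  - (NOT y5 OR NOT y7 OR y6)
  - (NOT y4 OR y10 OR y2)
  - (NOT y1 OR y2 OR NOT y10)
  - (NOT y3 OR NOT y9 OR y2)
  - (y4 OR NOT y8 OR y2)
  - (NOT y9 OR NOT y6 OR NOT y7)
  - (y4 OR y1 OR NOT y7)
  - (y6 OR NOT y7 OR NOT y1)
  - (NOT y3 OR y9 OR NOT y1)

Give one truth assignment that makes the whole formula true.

y1=True  y2=True  y3=True  y4=False  y5=True  y6=True  y7=False  y8=False  y9=True  y10=False

Try y1 = True.
Set y2 = True and propagate.
For the remaining variables, y3 = True, y4 = False, y5 = True, y6 = True, y7 = False, y8 = False, y9 = True, y10 = False works.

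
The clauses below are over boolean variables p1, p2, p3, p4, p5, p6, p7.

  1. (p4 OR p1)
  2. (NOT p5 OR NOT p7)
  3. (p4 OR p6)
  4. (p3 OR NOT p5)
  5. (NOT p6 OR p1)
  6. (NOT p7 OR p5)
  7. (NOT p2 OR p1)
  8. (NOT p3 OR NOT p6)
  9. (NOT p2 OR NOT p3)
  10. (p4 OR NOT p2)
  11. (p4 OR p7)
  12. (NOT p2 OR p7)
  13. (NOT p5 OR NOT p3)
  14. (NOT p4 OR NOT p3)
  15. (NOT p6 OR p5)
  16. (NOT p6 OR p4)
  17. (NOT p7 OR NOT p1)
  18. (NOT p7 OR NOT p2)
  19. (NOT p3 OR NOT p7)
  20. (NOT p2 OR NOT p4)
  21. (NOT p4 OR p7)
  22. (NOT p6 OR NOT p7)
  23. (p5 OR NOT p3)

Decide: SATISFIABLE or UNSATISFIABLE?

p7 = True:
  propagation gives p5=False; an empty clause results — contradiction.
p7 = False:
  propagation gives p4=True; an empty clause results — contradiction.
Every branch closes, so no satisfying assignment exists.

UNSATISFIABLE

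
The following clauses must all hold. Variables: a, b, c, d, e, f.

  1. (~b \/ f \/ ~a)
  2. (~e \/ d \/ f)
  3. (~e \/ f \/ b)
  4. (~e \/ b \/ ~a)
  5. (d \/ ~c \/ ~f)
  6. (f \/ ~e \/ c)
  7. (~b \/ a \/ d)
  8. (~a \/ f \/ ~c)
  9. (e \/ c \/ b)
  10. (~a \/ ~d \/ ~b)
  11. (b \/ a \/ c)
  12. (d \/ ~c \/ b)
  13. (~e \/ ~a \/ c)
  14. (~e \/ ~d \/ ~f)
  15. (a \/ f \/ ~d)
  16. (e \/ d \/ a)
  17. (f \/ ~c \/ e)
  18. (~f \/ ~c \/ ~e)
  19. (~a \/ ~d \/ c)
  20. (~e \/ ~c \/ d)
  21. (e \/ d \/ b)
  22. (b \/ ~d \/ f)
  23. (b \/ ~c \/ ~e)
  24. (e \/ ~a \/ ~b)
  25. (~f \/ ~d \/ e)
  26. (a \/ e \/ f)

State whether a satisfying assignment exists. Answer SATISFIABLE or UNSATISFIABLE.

e = True:
  c = True:
    propagation gives f=False, d=True, b=True, a=False; an empty clause results — contradiction.
  c = False:
    propagation gives f=True, a=False, b=True, d=True; an empty clause results — contradiction.
e = False:
  a = True:
    propagation gives b=False, c=True, f=True, d=True; an empty clause results — contradiction.
  a = False:
    propagation gives d=True, f=True; an empty clause results — contradiction.
Every branch closes, so no satisfying assignment exists.

UNSATISFIABLE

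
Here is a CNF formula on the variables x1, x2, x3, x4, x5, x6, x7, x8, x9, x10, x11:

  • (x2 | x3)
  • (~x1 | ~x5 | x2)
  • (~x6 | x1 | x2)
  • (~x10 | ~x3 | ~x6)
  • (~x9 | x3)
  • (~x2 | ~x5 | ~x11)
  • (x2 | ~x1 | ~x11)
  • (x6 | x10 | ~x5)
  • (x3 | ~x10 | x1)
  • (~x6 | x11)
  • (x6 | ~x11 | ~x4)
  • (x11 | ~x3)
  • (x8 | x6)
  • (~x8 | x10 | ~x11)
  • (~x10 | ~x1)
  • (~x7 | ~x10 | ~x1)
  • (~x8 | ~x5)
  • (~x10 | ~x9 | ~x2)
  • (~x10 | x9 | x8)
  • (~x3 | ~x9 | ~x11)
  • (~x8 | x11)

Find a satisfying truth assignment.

Pure literal: x5 appears only negated; assign x5 = False.
x7 occurs only negated in the remaining clauses — set x7 = False.
Try x1 = False.
Try x2 = True.
The remaining clauses are satisfied by x3 = False, x4 = True, x6 = True, x8 = False, x9 = False, x10 = False, x11 = True.
Check each clause:
  1. (x2 | x3) — x2 is true.
  2. (x2 | ~x1 | ~x5) — x2 is true.
  3. (x1 | ~x6 | x2) — x2 is true.
  4. (~x10 | ~x3 | ~x6) — ~x3 is true.
  5. (~x9 | x3) — ~x9 is true.
  6. (~x2 | ~x11 | ~x5) — ~x5 is true.
  7. (~x11 | ~x1 | x2) — x2 is true.
  8. (x10 | ~x5 | x6) — ~x5 is true.
  9. (~x10 | x3 | x1) — ~x10 is true.
  10. (~x6 | x11) — x11 is true.
  11. (~x11 | x6 | ~x4) — x6 is true.
  12. (~x3 | x11) — x11 is true.
  13. (x8 | x6) — x6 is true.
  14. (~x8 | ~x11 | x10) — ~x8 is true.
  15. (~x1 | ~x10) — ~x10 is true.
  16. (~x7 | ~x1 | ~x10) — ~x7 is true.
  17. (~x8 | ~x5) — ~x8 is true.
  18. (~x9 | ~x10 | ~x2) — ~x9 is true.
  19. (x9 | x8 | ~x10) — ~x10 is true.
  20. (~x11 | ~x3 | ~x9) — ~x3 is true.
  21. (~x8 | x11) — ~x8 is true.

x1=F, x2=T, x3=F, x4=T, x5=F, x6=T, x7=F, x8=F, x9=F, x10=F, x11=T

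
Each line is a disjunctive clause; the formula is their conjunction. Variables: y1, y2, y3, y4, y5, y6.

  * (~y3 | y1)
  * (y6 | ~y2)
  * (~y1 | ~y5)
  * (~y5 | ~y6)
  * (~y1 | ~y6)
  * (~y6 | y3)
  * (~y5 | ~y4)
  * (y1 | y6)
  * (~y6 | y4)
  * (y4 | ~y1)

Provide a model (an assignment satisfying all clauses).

y1=T, y2=F, y3=F, y4=T, y5=F, y6=F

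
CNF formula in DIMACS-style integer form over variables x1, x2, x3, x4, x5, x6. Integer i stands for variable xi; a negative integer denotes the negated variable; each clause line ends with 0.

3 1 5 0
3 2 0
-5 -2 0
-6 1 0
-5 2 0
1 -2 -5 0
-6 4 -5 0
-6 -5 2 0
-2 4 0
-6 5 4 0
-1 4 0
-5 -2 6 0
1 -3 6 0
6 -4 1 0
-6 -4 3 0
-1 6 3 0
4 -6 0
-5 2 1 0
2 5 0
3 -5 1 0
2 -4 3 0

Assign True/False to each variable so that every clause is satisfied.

Branch on x1: take x1 = True.
  then x4 is forced to True.
The remaining clauses are satisfied by x2 = True, x3 = True, x5 = False, x6 = True.
Every clause has at least one true literal under this assignment.

x1 = T, x2 = T, x3 = T, x4 = T, x5 = F, x6 = T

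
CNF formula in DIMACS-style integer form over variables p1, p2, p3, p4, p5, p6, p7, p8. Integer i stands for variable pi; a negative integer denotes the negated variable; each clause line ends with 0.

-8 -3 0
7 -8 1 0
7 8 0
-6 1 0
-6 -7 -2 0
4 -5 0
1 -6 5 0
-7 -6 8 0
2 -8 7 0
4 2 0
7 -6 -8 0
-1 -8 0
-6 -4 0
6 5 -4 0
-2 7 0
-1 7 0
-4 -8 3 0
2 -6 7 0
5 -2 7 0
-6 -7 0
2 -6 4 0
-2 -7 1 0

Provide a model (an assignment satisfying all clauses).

Branch on p1: take p1 = True.
  then p8 is forced to False.
  then p7 is forced to True.
  then p6 is forced to False.
The remaining clauses are satisfied by p2 = False, p3 = True, p4 = True, p5 = True.

p1=True  p2=False  p3=True  p4=True  p5=True  p6=False  p7=True  p8=False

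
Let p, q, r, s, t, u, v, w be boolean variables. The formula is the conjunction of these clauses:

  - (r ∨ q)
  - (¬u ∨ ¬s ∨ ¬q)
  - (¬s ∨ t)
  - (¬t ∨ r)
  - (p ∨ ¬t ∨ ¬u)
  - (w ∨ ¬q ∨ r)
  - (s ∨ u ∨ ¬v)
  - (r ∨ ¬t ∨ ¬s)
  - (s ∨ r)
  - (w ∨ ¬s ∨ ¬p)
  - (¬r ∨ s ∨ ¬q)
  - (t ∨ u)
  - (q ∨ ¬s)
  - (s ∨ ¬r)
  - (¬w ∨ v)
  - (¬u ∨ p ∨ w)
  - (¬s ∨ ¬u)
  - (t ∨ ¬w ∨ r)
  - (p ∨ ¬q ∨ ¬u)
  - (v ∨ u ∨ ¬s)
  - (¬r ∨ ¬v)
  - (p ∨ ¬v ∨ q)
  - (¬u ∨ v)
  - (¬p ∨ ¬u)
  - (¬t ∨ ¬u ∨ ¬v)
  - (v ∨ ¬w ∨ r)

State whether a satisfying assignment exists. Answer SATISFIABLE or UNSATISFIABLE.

UNSATISFIABLE

s = True:
  propagation gives t=True, r=True, q=True, u=False; an empty clause results — contradiction.
s = False:
  propagation gives r=True; an empty clause results — contradiction.
Every branch closes, so no satisfying assignment exists.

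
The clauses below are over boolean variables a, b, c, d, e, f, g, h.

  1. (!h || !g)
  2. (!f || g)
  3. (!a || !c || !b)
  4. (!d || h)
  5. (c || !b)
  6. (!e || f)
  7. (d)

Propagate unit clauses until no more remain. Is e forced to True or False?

False

Unit clause (d) sets d = True.
From (!d || h) and d = True: h = True.
In (!g || !h), !h is now false; !g must hold, so g = False.
(g || !f): since g = False, the clause reduces to (!f). f = False.
(!e || f): since f = False, the clause reduces to (!e). e = False.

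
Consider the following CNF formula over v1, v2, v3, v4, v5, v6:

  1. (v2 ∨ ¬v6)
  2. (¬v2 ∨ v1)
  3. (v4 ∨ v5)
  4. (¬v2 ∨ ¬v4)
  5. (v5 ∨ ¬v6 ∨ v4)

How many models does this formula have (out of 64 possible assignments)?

16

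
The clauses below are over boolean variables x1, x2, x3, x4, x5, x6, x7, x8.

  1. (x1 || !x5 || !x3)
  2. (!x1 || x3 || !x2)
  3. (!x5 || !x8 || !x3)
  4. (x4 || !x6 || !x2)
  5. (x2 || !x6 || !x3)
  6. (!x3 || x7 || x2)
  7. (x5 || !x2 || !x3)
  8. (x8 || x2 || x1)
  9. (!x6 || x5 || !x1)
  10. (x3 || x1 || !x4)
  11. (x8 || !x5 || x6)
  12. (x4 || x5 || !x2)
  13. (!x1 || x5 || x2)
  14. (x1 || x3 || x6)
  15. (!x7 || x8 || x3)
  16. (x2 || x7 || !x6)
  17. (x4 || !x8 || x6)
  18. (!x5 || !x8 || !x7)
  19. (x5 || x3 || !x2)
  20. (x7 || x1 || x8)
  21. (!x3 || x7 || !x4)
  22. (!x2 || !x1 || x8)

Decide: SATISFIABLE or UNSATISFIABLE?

SATISFIABLE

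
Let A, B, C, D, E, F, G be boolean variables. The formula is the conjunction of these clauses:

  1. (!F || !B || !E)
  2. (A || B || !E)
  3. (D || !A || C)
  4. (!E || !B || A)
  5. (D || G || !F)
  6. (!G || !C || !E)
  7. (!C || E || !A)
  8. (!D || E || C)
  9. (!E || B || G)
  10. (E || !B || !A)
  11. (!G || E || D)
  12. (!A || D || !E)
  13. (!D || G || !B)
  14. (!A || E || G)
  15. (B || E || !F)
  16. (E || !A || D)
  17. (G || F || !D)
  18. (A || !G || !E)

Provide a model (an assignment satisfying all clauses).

Branch on A: take A = False.
For the remaining variables, B = True, C = False, D = False, E = False, F = False, G = False works.

A=0, B=1, C=0, D=0, E=0, F=0, G=0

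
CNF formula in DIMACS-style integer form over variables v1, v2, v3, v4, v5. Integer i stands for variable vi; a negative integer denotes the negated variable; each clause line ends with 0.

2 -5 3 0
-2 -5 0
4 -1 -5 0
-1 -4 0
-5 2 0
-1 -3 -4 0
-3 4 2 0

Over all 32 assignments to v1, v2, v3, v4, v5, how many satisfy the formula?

Split on v2, then v4.
  v2=1, v4=1: remaining (v1,v3,v5) ∈ {(0,0,0); (0,1,0)} — 2.
  v2=1, v4=0: remaining (v1,v3,v5) ∈ {(0,0,0); (0,1,0); (1,0,0); (1,1,0)} — 4.
  v2=0, v4=1: remaining (v1,v3,v5) ∈ {(0,0,0); (0,1,0)} — 2.
  v2=0, v4=0: remaining (v1,v3,v5) ∈ {(0,0,0); (1,0,0)} — 2.
Total: 2 + 4 + 2 + 2 = 10.

10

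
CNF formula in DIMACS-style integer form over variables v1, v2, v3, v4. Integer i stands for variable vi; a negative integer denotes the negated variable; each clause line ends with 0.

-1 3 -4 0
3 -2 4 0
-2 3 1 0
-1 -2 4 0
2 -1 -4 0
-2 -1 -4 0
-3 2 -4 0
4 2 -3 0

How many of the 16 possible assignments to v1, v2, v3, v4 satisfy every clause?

5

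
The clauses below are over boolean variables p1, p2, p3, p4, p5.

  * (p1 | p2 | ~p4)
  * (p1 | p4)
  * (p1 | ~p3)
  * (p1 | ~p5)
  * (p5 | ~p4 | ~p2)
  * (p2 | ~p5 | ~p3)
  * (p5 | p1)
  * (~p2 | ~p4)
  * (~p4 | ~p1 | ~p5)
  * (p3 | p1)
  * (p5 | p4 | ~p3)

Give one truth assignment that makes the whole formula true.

p1=T, p2=F, p3=T, p4=T, p5=F

Branch on p1: take p1 = True.
Set p2 = False and propagate.
Try p3 = True.
  then p5 is forced to False.
  then p4 is forced to True.
Every clause has at least one true literal under this assignment.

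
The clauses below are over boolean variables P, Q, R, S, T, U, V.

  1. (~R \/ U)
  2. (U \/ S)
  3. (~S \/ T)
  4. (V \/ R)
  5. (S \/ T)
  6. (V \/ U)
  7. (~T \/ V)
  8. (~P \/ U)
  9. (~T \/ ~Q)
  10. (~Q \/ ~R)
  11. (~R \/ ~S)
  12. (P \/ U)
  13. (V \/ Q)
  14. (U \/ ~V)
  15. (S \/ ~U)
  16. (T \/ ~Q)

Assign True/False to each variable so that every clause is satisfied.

Set P = False and propagate.
  then U is forced to True.
  then S is forced to True.
  then T is forced to True.
  then V is forced to True.
  then Q is forced to False.
  then R is forced to False.

P=F  Q=F  R=F  S=T  T=T  U=T  V=T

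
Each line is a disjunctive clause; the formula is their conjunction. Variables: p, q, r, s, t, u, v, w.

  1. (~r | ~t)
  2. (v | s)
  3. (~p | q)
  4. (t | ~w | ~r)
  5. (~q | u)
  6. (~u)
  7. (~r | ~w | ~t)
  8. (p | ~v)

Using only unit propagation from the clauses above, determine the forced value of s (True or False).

True

Unit clause (~u) sets u = False.
From (~q | u) and u = False: q = False.
From (q | ~p) and q = False: p = False.
(~v | p): since p = False, the clause reduces to (~v). v = False.
In (v | s), v is now false; s must hold, so s = True.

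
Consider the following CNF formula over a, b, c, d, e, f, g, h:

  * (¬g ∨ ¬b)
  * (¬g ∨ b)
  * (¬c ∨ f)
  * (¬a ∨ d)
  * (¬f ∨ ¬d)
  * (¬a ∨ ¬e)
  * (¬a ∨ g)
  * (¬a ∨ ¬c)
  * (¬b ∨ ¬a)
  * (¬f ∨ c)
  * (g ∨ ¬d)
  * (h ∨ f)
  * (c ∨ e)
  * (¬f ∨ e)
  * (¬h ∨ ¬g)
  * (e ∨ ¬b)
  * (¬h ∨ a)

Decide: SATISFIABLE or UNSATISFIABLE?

Branch on a: take a = False.
  then h is forced to False.
  then f is forced to True.
  then d is forced to False.
  then c is forced to True.
  then e is forced to True.
Set b = False and propagate.
  then g is forced to False.
So a=0, b=0, c=1, d=0, e=1, f=1, g=0, h=0 is a satisfying assignment.

SATISFIABLE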